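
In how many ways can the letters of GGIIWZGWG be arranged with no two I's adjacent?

There are 9!/(4!·2!·2!) = 3780 arrangements of GGIIWZGWG in total.
Arrangements with the I's together: treat II as one letter, giving (8)!/(4!·2!) = 840.
Subtracting, 3780 − 840 = 2940 arrangements keep the I's apart.

2940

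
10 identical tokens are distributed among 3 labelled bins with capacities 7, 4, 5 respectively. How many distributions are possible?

24

By stars and bars, unrestricted non-negative solutions to x_1+…+x_3 = 10 number C(10+2,2) = 66.
Subtract solutions that violate a single cap (substitute x_i' = x_i − (cap_i+1)): x_1 ≥ 8 gives C(4,2) = 6; x_2 ≥ 5 gives C(7,2) = 21; x_3 ≥ 6 gives C(6,2) = 15. Together 42.
No two caps can be exceeded simultaneously, so the pair terms are all 0.
By inclusion–exclusion the count is 66 − 42 + 0 = 24.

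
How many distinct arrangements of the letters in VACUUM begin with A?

Fix A in the first position and arrange the remaining 5 letters.
Those 5 letters have U appearing twice, giving (5)!/(2!) = 60.

60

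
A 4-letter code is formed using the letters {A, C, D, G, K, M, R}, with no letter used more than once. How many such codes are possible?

840

Choose and order 4 of the 7 symbols: the first letter has 7 options, the next 6, then 5, 4.
That product is 7 × 6 × 5 × 4 = 840.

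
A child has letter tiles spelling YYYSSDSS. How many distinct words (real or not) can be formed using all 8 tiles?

280

YYYSSDSS has 8 letters with S appearing 4 times and Y appearing 3 times.
The number of distinct arrangements is 8!/(4!·3!) = 40320/144 = 280.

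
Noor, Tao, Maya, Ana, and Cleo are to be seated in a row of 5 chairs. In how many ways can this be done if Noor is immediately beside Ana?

Place the 3 others and the Noor-Ana pair as 4 objects in a line; the pair has 2 internal arrangements.
So the count is 2·(4)! = 48.

48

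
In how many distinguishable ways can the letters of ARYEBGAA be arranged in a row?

6720

ARYEBGAA has 8 letters with A appearing 3 times.
Dividing 8! = 40320 by 3! = 6 for the repeated letters gives 6720.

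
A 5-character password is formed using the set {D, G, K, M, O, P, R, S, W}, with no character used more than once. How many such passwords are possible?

15120

This is a permutation of 5 out of 9: P(9,5) = 9!/4!.
That product is 9 × 8 × 7 × 6 × 5 = 15120.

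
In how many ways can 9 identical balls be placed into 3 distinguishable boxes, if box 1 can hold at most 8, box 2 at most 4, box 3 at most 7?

Ignoring the caps, the number of non-negative solutions to x_1+…+x_3 = 9 is C(11,2) = 55.
Subtract solutions that violate a single cap (substitute x_i' = x_i − (cap_i+1)): x_1 ≥ 9 gives C(2,2) = 1; x_2 ≥ 5 gives C(6,2) = 15; x_3 ≥ 8 gives C(3,2) = 3. Together 19.
No two caps can be exceeded simultaneously, so the pair terms are all 0.
By inclusion–exclusion the count is 55 − 19 + 0 = 36.

36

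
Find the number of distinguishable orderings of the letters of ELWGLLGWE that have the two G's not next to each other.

5880

There are 9!/(3!·2!·2!·2!) = 7560 arrangements of ELWGLLGWE in total.
Arrangements with the G's together: treat GG as one letter, giving (8)!/(3!·2!·2!) = 1680.
Subtracting, 7560 − 1680 = 5880 arrangements keep the G's apart.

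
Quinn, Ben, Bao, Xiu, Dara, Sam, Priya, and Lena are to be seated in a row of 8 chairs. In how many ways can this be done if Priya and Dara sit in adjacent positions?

Glue Priya and Dara into one block (2 internal orders), leaving 7 units to arrange in a row.
So the count is 2·(7)! = 10080.

10080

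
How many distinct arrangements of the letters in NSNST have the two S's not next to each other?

Total arrangements of NSNST: 5!/(2!·2!) = 30.
Arrangements with the S's together: treat SS as one letter, giving (4)!/(2!) = 12.
Hence 30 − 12 = 18.

18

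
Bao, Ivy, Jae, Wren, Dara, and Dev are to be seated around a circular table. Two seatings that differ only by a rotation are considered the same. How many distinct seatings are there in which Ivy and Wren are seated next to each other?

Glue Ivy and Wren into a block (2 internal orders). Seating 5 units around a circle gives (4)! arrangements.
So 2 × (4)! = 2 × 24 = 48.

48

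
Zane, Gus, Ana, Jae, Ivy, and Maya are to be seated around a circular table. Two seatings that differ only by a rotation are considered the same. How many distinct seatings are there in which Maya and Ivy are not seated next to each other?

All circular seatings of 6 people number (5)! = 120.
Those with Maya next to Ivy: fuse the pair into one unit and seat 5 units around a circle — 2·(4)! = 48.
Subtracting, 120 − 48 = 72.

72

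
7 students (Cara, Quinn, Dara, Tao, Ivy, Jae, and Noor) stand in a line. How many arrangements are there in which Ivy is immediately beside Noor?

Glue Ivy and Noor into one block (2 internal orders), leaving 6 units to arrange in a row.
So the count is 2·(6)! = 1440.

1440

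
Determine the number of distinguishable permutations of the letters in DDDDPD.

Letter multiplicities in DDDDPD: D×5, P×1.
So there are 6! / (5!) = 6 distinguishable arrangements.

6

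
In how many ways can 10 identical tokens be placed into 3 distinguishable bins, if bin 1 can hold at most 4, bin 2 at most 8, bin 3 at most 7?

Without the upper bounds there are C(12,2) = 66 ways to split 10 among 3 bins.
Subtract solutions that violate a single cap (substitute x_i' = x_i − (cap_i+1)): x_1 ≥ 5 gives C(7,2) = 21; x_2 ≥ 9 gives C(3,2) = 3; x_3 ≥ 8 gives C(4,2) = 6. Together 30.
No two caps can be exceeded simultaneously, so the pair terms are all 0.
By inclusion–exclusion the count is 66 − 30 + 0 = 36.

36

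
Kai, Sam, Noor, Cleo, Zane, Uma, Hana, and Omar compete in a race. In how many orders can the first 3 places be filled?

336

This is an ordered selection of 3 from 8: P(8,3).
That gives 8 × 7 × 6 = 336.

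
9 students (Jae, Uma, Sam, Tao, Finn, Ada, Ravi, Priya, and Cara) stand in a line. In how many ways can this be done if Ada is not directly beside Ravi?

282240

Of the 9! = 362880 arrangements, those with Ada and Ravi adjacent number 2 × 8! = 80640 (treat the pair as a block with 2 internal orders).
Complementary counting: 362880 − 80640 = 282240.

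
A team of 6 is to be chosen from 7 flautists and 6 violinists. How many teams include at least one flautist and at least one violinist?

1708

Total 6-person selections from all 13: C(13,6) = 1716.
Subtract selections that omit an entire group: no flautists → C(6,6) = 1; no violinists → C(7,6) = 7.
Both groups omitted at once is impossible, so 1716 − 8 = 1708.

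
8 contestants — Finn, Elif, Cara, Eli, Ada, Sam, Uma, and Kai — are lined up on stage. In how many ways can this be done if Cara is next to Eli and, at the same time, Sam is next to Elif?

2880

Treat {Cara,Eli} as one block (2 orders) and {Sam,Elif} as another (2 orders).
That leaves 6 units to arrange: 2 × 2 × 6! = 4 × 720 = 2880.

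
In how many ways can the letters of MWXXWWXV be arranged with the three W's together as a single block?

120

Treat the 3 copies of W as a single block. The multiset to arrange is then {WWW, M, V, X, X, X}, 6 items in all.
That gives (6)!/(3!) = 120 arrangements.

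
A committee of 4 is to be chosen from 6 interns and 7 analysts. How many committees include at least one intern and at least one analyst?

Unrestricted: C(13,4) = 715 ways to pick any 4 of the 13.
Subtract selections that omit an entire group: no interns → C(7,4) = 35; no analysts → C(6,4) = 15.
Both groups omitted at once is impossible, so 715 − 50 = 665.

665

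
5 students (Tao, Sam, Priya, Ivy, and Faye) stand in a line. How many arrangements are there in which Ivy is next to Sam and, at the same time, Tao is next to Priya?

Treat {Ivy,Sam} as one block (2 orders) and {Tao,Priya} as another (2 orders).
That leaves 3 units to arrange: 2 × 2 × 3! = 4 × 6 = 24.

24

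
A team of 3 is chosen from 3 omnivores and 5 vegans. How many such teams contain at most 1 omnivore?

40

Split by how many omnivores are chosen (0 through 1).
Sum: C(3,0)·C(5,3) + C(3,1)·C(5,2) = 10 + 30 = 40.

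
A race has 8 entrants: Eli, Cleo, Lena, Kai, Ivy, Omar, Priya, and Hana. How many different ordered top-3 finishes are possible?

This is an ordered selection of 3 from 8: P(8,3).
That gives 8 × 7 × 6 = 336.

336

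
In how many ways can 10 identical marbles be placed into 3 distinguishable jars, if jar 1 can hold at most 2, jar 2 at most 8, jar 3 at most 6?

Without the upper bounds there are C(12,2) = 66 ways to split 10 among 3 jars.
Subtract solutions that violate a single cap (substitute x_i' = x_i − (cap_i+1)): x_1 ≥ 3 gives C(9,2) = 36; x_2 ≥ 9 gives C(3,2) = 3; x_3 ≥ 7 gives C(5,2) = 10. Together 49.
Add back pairs where two caps are both exceeded: 0 + 1 + 0 = 1.
By inclusion–exclusion the count is 66 − 49 + 1 = 18.

18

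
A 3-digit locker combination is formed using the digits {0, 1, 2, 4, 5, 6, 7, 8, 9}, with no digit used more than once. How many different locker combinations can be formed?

With no repetition, fill the 3 digits in order: 9 choices, then 8, down to 7.
That product is 9 × 8 × 7 = 504.

504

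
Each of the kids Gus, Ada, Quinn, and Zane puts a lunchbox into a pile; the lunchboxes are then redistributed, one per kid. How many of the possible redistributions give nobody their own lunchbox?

Count assignments avoiding every fixed point. For any j of the 4 kids fixed to their own lunchbox, the other 4−j can be arranged in (4−j)! ways.
By inclusion–exclusion this is Σ_{j=0}^{4} (−1)^j C(4,j)·(4−j)!.
Computing: 24 − 24 + 12 − 4 + 1 = 9.

9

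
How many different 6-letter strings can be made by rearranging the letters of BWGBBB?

30

The 6 letters of BWGBBB have repeats: B appearing 4 times.
So there are 6! / (4!) = 30 distinguishable arrangements.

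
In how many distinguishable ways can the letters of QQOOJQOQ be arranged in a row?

280

Letter multiplicities in QQOOJQOQ: J×1, O×3, Q×4.
The number of distinct arrangements is 8!/(4!·3!) = 40320/144 = 280.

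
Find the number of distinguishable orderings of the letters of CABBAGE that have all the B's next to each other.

Treat the 2 copies of B as a single block. The multiset to arrange is then {BB, A, A, C, E, G}, 6 items in all.
That gives (6)!/(2!) = 360 arrangements.

360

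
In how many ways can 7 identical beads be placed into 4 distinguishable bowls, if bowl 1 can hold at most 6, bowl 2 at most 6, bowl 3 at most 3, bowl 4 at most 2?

Ignoring the caps, the number of non-negative solutions to x_1+…+x_4 = 7 is C(10,3) = 120.
Subtract solutions that violate a single cap (substitute x_i' = x_i − (cap_i+1)): x_1 ≥ 7 gives C(3,3) = 1; x_2 ≥ 7 gives C(3,3) = 1; x_3 ≥ 4 gives C(6,3) = 20; x_4 ≥ 3 gives C(7,3) = 35. Together 57.
Add back pairs where two caps are both exceeded: 0 + 0 + 0 + 0 + 0 + 1 = 1.
By inclusion–exclusion the count is 120 − 57 + 1 = 64.

64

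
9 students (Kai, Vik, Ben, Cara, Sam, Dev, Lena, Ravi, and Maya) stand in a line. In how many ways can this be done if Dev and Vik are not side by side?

Of the 9! = 362880 arrangements, those with Dev and Vik adjacent number 2 × 8! = 80640 (treat the pair as a block with 2 internal orders).
Complementary counting: 362880 − 80640 = 282240.

282240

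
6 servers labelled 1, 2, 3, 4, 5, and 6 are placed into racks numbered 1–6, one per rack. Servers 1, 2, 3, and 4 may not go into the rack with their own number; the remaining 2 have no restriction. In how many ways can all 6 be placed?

Let Aᵢ (for 1 ≤ i ≤ 4) be the placements that put server i in its forbidden rack. Any j of these fix j positions, leaving (6−j)! ways to fill the rest, and there are C(4,j) ways to pick which j.
By inclusion–exclusion, the number of valid placements is Σ_{j=0}^{4} (−1)^j C(4,j)·(6−j)!.
Computing: 720 − 480 + 144 − 24 + 2 = 362.

362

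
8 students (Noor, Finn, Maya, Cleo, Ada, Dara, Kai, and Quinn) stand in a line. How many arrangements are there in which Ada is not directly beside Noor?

30240

Of the 8! = 40320 arrangements, those with Ada and Noor adjacent number 2 × 7! = 10080 (treat the pair as a block with 2 internal orders).
So 40320 − 10080 = 30240 arrangements keep them apart.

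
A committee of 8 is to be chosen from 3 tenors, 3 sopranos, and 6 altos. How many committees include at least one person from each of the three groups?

477

Unrestricted: C(12,8) = 495 ways to pick any 8 of the 12.
Subtract selections that omit an entire group: no tenors → C(9,8) = 9; no sopranos → C(9,8) = 9; no altos → C(6,8) = 0.
Add back selections omitting two groups (i.e. drawn from a single group): C(3,8) + C(3,8) + C(6,8) = 0.
By inclusion–exclusion: 495 − 18 + 0 = 477.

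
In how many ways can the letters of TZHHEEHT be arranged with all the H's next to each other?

180

Treat the 3 copies of H as a single block. The multiset to arrange is then {HHH, E, E, T, T, Z}, 6 items in all.
That gives (6)!/(2!·2!) = 180 arrangements.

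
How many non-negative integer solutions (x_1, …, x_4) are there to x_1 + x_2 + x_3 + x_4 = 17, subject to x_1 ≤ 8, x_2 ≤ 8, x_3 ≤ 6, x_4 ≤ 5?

Without the upper bounds there are C(20,3) = 1140 ways to split 17 among 4 variables.
Subtract solutions that violate a single cap (substitute x_i' = x_i − (cap_i+1)): x_1 ≥ 9 gives C(11,3) = 165; x_2 ≥ 9 gives C(11,3) = 165; x_3 ≥ 7 gives C(13,3) = 286; x_4 ≥ 6 gives C(14,3) = 364. Together 980.
Add back pairs where two caps are both exceeded: 0 + 4 + 10 + 4 + 10 + 35 = 63.
By inclusion–exclusion the count is 1140 − 980 + 63 = 223.

223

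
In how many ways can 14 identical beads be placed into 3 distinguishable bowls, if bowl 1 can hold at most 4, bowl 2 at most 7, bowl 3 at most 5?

By stars and bars, unrestricted non-negative solutions to x_1+…+x_3 = 14 number C(14+2,2) = 120.
Subtract solutions that violate a single cap (substitute x_i' = x_i − (cap_i+1)): x_1 ≥ 5 gives C(11,2) = 55; x_2 ≥ 8 gives C(8,2) = 28; x_3 ≥ 6 gives C(10,2) = 45. Together 128.
Add back pairs where two caps are both exceeded: 3 + 10 + 1 = 14.
By inclusion–exclusion the count is 120 − 128 + 14 = 6.

6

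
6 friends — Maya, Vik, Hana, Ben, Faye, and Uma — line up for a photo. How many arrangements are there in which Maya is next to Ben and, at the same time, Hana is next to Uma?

Treat {Maya,Ben} as one block (2 orders) and {Hana,Uma} as another (2 orders).
That leaves 4 units to arrange: 2 × 2 × 4! = 4 × 24 = 96.

96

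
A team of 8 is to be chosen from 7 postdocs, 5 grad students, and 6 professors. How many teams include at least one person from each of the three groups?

With no constraint there are C(18,8) = 43758 possible selections.
Subtract selections that omit an entire group: no postdocs → C(11,8) = 165; no grad students → C(13,8) = 1287; no professors → C(12,8) = 495.
Add back selections omitting two groups (i.e. drawn from a single group): C(7,8) + C(5,8) + C(6,8) = 0.
By inclusion–exclusion: 43758 − 1947 + 0 = 41811.

41811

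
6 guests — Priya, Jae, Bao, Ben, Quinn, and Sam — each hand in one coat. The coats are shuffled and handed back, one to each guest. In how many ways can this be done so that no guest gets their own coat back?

Count assignments avoiding every fixed point. For any j of the 6 guests fixed to their own coat, the other 6−j can be arranged in (6−j)! ways.
By inclusion–exclusion this is Σ_{j=0}^{6} (−1)^j C(6,j)·(6−j)!.
Computing: 720 − 720 + 360 − 120 + 30 − 6 + 1 = 265.

265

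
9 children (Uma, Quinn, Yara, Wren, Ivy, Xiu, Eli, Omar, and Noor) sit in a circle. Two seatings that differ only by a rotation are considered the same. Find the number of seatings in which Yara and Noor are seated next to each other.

Glue Yara and Noor into a block (2 internal orders). Seating 8 units around a circle gives (7)! arrangements.
So 2 × (7)! = 2 × 5040 = 10080.

10080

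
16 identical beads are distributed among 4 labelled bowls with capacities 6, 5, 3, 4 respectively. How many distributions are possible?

Without the upper bounds there are C(19,3) = 969 ways to split 16 among 4 bowls.
Subtract solutions that violate a single cap (substitute x_i' = x_i − (cap_i+1)): x_1 ≥ 7 gives C(12,3) = 220; x_2 ≥ 6 gives C(13,3) = 286; x_3 ≥ 4 gives C(15,3) = 455; x_4 ≥ 5 gives C(14,3) = 364. Together 1325.
Add back pairs where two caps are both exceeded: 20 + 56 + 35 + 84 + 56 + 120 = 371.
Subtract triples: 0 + 0 + 1 + 4 = 5.
By inclusion–exclusion the count is 969 − 1325 + 371 − 5 = 10.

10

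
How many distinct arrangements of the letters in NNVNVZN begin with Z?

15

Fix Z in the first position and arrange the remaining 6 letters.
Those 6 letters have N appearing 4 times and V appearing twice, giving (6)!/(4!·2!) = 15.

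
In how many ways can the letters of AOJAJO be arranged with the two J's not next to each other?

60

There are 6!/(2!·2!·2!) = 90 arrangements of AOJAJO in total.
Arrangements with the J's together: treat JJ as one letter, giving (5)!/(2!·2!) = 30.
Hence 90 − 30 = 60.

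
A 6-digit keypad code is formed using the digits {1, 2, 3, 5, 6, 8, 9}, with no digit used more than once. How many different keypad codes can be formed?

Choose and order 6 of the 7 symbols: the first digit has 7 options, the next 6, and so on down to 2.
That product is 7 × 6 × 5 × 4 × 3 × 2 = 5040.

5040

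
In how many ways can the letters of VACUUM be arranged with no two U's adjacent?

240

There are 6!/(2!) = 360 arrangements of VACUUM in total.
If the two U's are adjacent, glue them into one block, leaving 5 items to arrange: (5)! = 120 ways.
Subtracting, 360 − 120 = 240 arrangements keep the U's apart.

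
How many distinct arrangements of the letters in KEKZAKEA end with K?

Fix K in the last position and arrange the remaining 7 letters.
Those 7 letters have A appearing twice, E appearing twice, and K appearing twice, giving (7)!/(2!·2!·2!) = 630.

630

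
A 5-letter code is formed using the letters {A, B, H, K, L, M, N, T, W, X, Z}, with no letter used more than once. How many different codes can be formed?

With no repetition, fill the 5 letters in order: 11 choices, then 10, down to 7.
11 × 10 × 9 × 8 × 7 = 55440.

55440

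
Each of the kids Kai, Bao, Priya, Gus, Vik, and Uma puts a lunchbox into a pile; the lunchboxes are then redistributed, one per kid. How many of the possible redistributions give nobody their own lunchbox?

265

Let Aᵢ be the assignments in which kid i gets their own lunchbox. We want the size of the complement of A₁∪…∪A_6.
By inclusion–exclusion this is Σ_{j=0}^{6} (−1)^j C(6,j)·(6−j)!.
Computing: 720 − 720 + 360 − 120 + 30 − 6 + 1 = 265.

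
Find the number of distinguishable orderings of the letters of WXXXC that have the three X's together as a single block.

6

Treat the 3 copies of X as a single block. The multiset to arrange is then {XXX, C, W}, 3 items in all.
All 3 items are distinct, so there are (3)! = 6 arrangements.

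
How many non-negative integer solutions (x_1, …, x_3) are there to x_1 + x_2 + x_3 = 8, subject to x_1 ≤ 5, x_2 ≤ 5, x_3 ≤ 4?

23

Ignoring the caps, the number of non-negative solutions to x_1+…+x_3 = 8 is C(10,2) = 45.
Subtract solutions that violate a single cap (substitute x_i' = x_i − (cap_i+1)): x_1 ≥ 6 gives C(4,2) = 6; x_2 ≥ 6 gives C(4,2) = 6; x_3 ≥ 5 gives C(5,2) = 10. Together 22.
No two caps can be exceeded simultaneously, so the pair terms are all 0.
By inclusion–exclusion the count is 45 − 22 + 0 = 23.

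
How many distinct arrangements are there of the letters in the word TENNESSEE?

3780

TENNESSEE has 9 letters with E appearing 4 times, N appearing twice, and S appearing twice.
Dividing 9! = 362880 by 4!·2!·2! = 96 for the repeated letters gives 3780.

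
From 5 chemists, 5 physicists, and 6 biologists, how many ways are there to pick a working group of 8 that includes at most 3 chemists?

Split by how many chemists are chosen (0 through 3).
Sum: C(5,0)·C(11,8) + C(5,1)·C(11,7) + C(5,2)·C(11,6) + C(5,3)·C(11,5) = 165 + 1650 + 4620 + 4620 = 11055.

11055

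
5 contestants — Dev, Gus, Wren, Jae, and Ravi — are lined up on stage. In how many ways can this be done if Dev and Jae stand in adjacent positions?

48

Glue Dev and Jae into one block (2 internal orders), leaving 4 units to arrange in a row.
So the count is 2·(4)! = 48.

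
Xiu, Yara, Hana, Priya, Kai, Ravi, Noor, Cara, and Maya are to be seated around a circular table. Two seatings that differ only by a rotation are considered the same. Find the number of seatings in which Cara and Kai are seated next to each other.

10080

Treat {Cara, Kai} as one unit (2 internal orders) and seat the resulting 8 units around the table: (7)! circular arrangements.
So 2 × (7)! = 2 × 5040 = 10080.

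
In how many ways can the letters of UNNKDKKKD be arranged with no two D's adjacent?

2940

Total arrangements of UNNKDKKKD: 9!/(4!·2!·2!) = 3780.
If the two D's are adjacent, glue them into one block, leaving 8 items to arrange: (8)!/(4!·2!) = 840 ways.
Subtracting, 3780 − 840 = 2940 arrangements keep the D's apart.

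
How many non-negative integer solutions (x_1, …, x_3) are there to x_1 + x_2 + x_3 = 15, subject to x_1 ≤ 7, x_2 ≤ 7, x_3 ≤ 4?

Without the upper bounds there are C(17,2) = 136 ways to split 15 among 3 variables.
Subtract solutions that violate a single cap (substitute x_i' = x_i − (cap_i+1)): x_1 ≥ 8 gives C(9,2) = 36; x_2 ≥ 8 gives C(9,2) = 36; x_3 ≥ 5 gives C(12,2) = 66. Together 138.
Add back pairs where two caps are both exceeded: 0 + 6 + 6 = 12.
By inclusion–exclusion the count is 136 − 138 + 12 = 10.

10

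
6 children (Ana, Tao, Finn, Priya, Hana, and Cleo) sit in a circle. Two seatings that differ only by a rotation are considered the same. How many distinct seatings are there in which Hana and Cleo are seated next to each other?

Treat {Hana, Cleo} as one unit (2 internal orders) and seat the resulting 5 units around the table: (4)! circular arrangements.
So 2 × (4)! = 2 × 24 = 48.

48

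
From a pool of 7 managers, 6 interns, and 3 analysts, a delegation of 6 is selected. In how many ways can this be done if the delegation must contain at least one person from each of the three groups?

6006

Unrestricted: C(16,6) = 8008 ways to pick any 6 of the 16.
Subtract selections that omit an entire group: no managers → C(9,6) = 84; no interns → C(10,6) = 210; no analysts → C(13,6) = 1716.
Add back selections omitting two groups (i.e. drawn from a single group): C(7,6) + C(6,6) + C(3,6) = 8.
By inclusion–exclusion: 8008 − 2010 + 8 = 6006.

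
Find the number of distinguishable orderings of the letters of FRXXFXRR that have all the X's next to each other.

60

Treat the 3 copies of X as a single block. The multiset to arrange is then {XXX, F, F, R, R, R}, 6 items in all.
That gives (6)!/(3!·2!) = 60 arrangements.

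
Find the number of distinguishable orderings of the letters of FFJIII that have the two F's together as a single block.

20

Treat the 2 copies of F as a single block. The multiset to arrange is then {FF, I, I, I, J}, 5 items in all.
That gives (5)!/(3!) = 20 arrangements.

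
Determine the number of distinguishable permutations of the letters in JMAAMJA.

210

JMAAMJA has 7 letters with A appearing 3 times, J appearing twice, and M appearing twice.
Dividing 7! = 5040 by 3!·2!·2! = 24 for the repeated letters gives 210.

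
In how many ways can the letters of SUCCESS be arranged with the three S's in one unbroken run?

60

Treat the 3 copies of S as a single block. The multiset to arrange is then {SSS, C, C, E, U}, 5 items in all.
That gives (5)!/(2!) = 60 arrangements.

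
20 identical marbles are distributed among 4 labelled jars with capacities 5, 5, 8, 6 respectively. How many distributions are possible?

35

Without the upper bounds there are C(23,3) = 1771 ways to split 20 among 4 jars.
Subtract solutions that violate a single cap (substitute x_i' = x_i − (cap_i+1)): x_1 ≥ 6 gives C(17,3) = 680; x_2 ≥ 6 gives C(17,3) = 680; x_3 ≥ 9 gives C(14,3) = 364; x_4 ≥ 7 gives C(16,3) = 560. Together 2284.
Add back pairs where two caps are both exceeded: 165 + 56 + 120 + 56 + 120 + 35 = 552.
Subtract triples: 0 + 4 + 0 + 0 = 4.
By inclusion–exclusion the count is 1771 − 2284 + 552 − 4 = 35.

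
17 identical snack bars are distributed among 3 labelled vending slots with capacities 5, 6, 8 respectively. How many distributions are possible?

By stars and bars, unrestricted non-negative solutions to x_1+…+x_3 = 17 number C(17+2,2) = 171.
Subtract solutions that violate a single cap (substitute x_i' = x_i − (cap_i+1)): x_1 ≥ 6 gives C(13,2) = 78; x_2 ≥ 7 gives C(12,2) = 66; x_3 ≥ 9 gives C(10,2) = 45. Together 189.
Add back pairs where two caps are both exceeded: 15 + 6 + 3 = 24.
By inclusion–exclusion the count is 171 − 189 + 24 = 6.

6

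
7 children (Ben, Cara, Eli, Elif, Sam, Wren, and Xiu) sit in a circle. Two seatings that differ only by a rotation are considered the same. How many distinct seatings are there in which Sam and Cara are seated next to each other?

Treat {Sam, Cara} as one unit (2 internal orders) and seat the resulting 6 units around the table: (5)! circular arrangements.
So 2 × (5)! = 2 × 120 = 240.

240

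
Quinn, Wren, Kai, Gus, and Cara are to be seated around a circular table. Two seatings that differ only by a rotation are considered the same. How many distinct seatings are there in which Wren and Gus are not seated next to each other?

12

All circular seatings of 5 people number (4)! = 24.
Those with Wren next to Gus: fuse the pair into one unit and seat 4 units around a circle — 2·(3)! = 12.
Subtracting, 24 − 12 = 12.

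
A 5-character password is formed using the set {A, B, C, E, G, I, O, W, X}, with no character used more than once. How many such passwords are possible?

This is a permutation of 5 out of 9: P(9,5) = 9!/4!.
9 × 8 × 7 × 6 × 5 = 15120.

15120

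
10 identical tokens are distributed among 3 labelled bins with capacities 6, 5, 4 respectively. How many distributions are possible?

20

By stars and bars, unrestricted non-negative solutions to x_1+…+x_3 = 10 number C(10+2,2) = 66.
Subtract solutions that violate a single cap (substitute x_i' = x_i − (cap_i+1)): x_1 ≥ 7 gives C(5,2) = 10; x_2 ≥ 6 gives C(6,2) = 15; x_3 ≥ 5 gives C(7,2) = 21. Together 46.
No two caps can be exceeded simultaneously, so the pair terms are all 0.
By inclusion–exclusion the count is 66 − 46 + 0 = 20.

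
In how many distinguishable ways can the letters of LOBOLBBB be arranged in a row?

420

Letter multiplicities in LOBOLBBB: B×4, L×2, O×2.
Dividing 8! = 40320 by 4!·2!·2! = 96 for the repeated letters gives 420.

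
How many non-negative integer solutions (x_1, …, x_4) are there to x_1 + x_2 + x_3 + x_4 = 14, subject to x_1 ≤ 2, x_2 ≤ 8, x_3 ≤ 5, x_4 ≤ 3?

By stars and bars, unrestricted non-negative solutions to x_1+…+x_4 = 14 number C(14+3,3) = 680.
Subtract solutions that violate a single cap (substitute x_i' = x_i − (cap_i+1)): x_1 ≥ 3 gives C(14,3) = 364; x_2 ≥ 9 gives C(8,3) = 56; x_3 ≥ 6 gives C(11,3) = 165; x_4 ≥ 4 gives C(13,3) = 286. Together 871.
Add back pairs where two caps are both exceeded: 10 + 56 + 120 + 0 + 4 + 35 = 225.
Subtract triples: 0 + 0 + 4 + 0 = 4.
By inclusion–exclusion the count is 680 − 871 + 225 − 4 = 30.

30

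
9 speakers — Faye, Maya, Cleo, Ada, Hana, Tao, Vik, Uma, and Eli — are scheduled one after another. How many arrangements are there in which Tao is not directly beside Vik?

282240

There are 9! = 362880 arrangements in all. If Tao and Vik are adjacent, merging them into one block gives 2·(8)! = 80640 arrangements.
So 362880 − 80640 = 282240 arrangements keep them apart.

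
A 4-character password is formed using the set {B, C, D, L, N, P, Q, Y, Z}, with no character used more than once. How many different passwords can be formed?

3024

This is a permutation of 4 out of 9: P(9,4) = 9!/5!.
That product is 9 × 8 × 7 × 6 = 3024.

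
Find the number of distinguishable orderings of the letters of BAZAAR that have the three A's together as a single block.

Treat the 3 copies of A as a single block. The multiset to arrange is then {AAA, B, R, Z}, 4 items in all.
All 4 items are distinct, so there are (4)! = 24 arrangements.

24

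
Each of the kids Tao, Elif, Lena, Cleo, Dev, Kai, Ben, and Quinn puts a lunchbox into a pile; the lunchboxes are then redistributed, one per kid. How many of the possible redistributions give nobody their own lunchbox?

Let Aᵢ be the assignments in which kid i gets their own lunchbox. We want the size of the complement of A₁∪…∪A_8.
By inclusion–exclusion this is Σ_{j=0}^{8} (−1)^j C(8,j)·(8−j)!.
Computing: 40320 − 40320 + 20160 − 6720 + 1680 − 336 + 56 − 8 + 1 = 14833.

14833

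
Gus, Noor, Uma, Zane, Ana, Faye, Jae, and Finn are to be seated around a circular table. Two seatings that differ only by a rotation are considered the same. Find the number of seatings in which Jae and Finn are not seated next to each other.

All circular seatings of 8 people number (7)! = 5040.
Those with Jae next to Finn: fuse the pair into one unit and seat 7 units around a circle — 2·(6)! = 1440.
Subtracting, 5040 − 1440 = 3600.

3600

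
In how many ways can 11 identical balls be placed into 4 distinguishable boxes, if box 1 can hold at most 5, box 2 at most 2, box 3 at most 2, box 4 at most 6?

27

Ignoring the caps, the number of non-negative solutions to x_1+…+x_4 = 11 is C(14,3) = 364.
Subtract solutions that violate a single cap (substitute x_i' = x_i − (cap_i+1)): x_1 ≥ 6 gives C(8,3) = 56; x_2 ≥ 3 gives C(11,3) = 165; x_3 ≥ 3 gives C(11,3) = 165; x_4 ≥ 7 gives C(7,3) = 35. Together 421.
Add back pairs where two caps are both exceeded: 10 + 10 + 0 + 56 + 4 + 4 = 84.
By inclusion–exclusion the count is 364 − 421 + 84 = 27.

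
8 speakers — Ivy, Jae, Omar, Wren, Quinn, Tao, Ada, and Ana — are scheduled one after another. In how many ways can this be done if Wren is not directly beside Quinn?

30240

Of the 8! = 40320 arrangements, those with Wren and Quinn adjacent number 2 × 7! = 10080 (treat the pair as a block with 2 internal orders).
So 40320 − 10080 = 30240 arrangements keep them apart.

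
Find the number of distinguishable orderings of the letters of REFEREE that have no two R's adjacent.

75

There are 7!/(4!·2!) = 105 arrangements of REFEREE in total.
Arrangements with the R's together: treat RR as one letter, giving (6)!/(4!) = 30.
Hence 105 − 30 = 75.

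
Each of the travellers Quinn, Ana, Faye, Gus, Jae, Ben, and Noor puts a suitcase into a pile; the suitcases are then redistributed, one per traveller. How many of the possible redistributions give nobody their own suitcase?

1854

This is the derangement count D_7: permutations of 7 items with no fixed point.
By inclusion–exclusion this is Σ_{j=0}^{7} (−1)^j C(7,j)·(7−j)!.
Computing: 5040 − 5040 + 2520 − 840 + 210 − 42 + 7 − 1 = 1854.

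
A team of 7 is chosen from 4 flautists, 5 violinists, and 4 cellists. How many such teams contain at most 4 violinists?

1688

Split by how many violinists are chosen (0 through 4).
Sum: C(5,0)·C(8,7) + C(5,1)·C(8,6) + C(5,2)·C(8,5) + C(5,3)·C(8,4) + C(5,4)·C(8,3) = 8 + 140 + 560 + 700 + 280 = 1688.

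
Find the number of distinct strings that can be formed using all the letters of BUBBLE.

120

The 6 letters of BUBBLE have repeats: B appearing 3 times.
The number of distinct arrangements is 6!/(3!) = 720/6 = 120.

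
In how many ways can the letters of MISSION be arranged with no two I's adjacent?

There are 7!/(2!·2!) = 1260 arrangements of MISSION in total.
Arrangements with the I's together: treat II as one letter, giving (6)!/(2!) = 360.
Subtracting, 1260 − 360 = 900 arrangements keep the I's apart.

900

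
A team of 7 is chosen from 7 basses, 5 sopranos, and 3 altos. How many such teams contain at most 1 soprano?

1170

Split by how many sopranos are chosen (0 through 1).
Sum: C(5,0)·C(10,7) + C(5,1)·C(10,6) = 120 + 1050 = 1170.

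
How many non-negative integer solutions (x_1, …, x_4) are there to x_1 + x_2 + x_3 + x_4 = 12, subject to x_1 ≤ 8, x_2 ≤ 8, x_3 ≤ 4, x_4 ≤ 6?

Ignoring the caps, the number of non-negative solutions to x_1+…+x_4 = 12 is C(15,3) = 455.
Subtract solutions that violate a single cap (substitute x_i' = x_i − (cap_i+1)): x_1 ≥ 9 gives C(6,3) = 20; x_2 ≥ 9 gives C(6,3) = 20; x_3 ≥ 5 gives C(10,3) = 120; x_4 ≥ 7 gives C(8,3) = 56. Together 216.
Add back pairs where two caps are both exceeded: 0 + 0 + 0 + 0 + 0 + 1 = 1.
By inclusion–exclusion the count is 455 − 216 + 1 = 240.

240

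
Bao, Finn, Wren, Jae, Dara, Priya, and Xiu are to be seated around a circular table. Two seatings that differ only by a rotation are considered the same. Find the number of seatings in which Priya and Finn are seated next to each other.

240

Glue Priya and Finn into a block (2 internal orders). Seating 6 units around a circle gives (5)! arrangements.
So 2 × (5)! = 2 × 120 = 240.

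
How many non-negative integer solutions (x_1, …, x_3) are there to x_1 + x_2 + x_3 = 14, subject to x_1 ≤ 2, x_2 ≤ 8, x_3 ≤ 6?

6

Without the upper bounds there are C(16,2) = 120 ways to split 14 among 3 variables.
Subtract solutions that violate a single cap (substitute x_i' = x_i − (cap_i+1)): x_1 ≥ 3 gives C(13,2) = 78; x_2 ≥ 9 gives C(7,2) = 21; x_3 ≥ 7 gives C(9,2) = 36. Together 135.
Add back pairs where two caps are both exceeded: 6 + 15 + 0 = 21.
By inclusion–exclusion the count is 120 − 135 + 21 = 6.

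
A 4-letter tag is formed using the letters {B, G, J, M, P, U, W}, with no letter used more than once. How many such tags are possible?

840

With no repetition, fill the 4 letters in order: 7 choices, then 6, down to 4.
7 × 6 × 5 × 4 = 840.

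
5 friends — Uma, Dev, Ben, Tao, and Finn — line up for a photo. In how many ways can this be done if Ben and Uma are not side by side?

72

There are 5! = 120 arrangements in all. If Ben and Uma are adjacent, merging them into one block gives 2·(4)! = 48 arrangements.
So 120 − 48 = 72 arrangements keep them apart.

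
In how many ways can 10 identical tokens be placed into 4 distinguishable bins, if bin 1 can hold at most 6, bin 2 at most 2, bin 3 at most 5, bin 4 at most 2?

Without the upper bounds there are C(13,3) = 286 ways to split 10 among 4 bins.
Subtract solutions that violate a single cap (substitute x_i' = x_i − (cap_i+1)): x_1 ≥ 7 gives C(6,3) = 20; x_2 ≥ 3 gives C(10,3) = 120; x_3 ≥ 6 gives C(7,3) = 35; x_4 ≥ 3 gives C(10,3) = 120. Together 295.
Add back pairs where two caps are both exceeded: 1 + 0 + 1 + 4 + 35 + 4 = 45.
By inclusion–exclusion the count is 286 − 295 + 45 = 36.

36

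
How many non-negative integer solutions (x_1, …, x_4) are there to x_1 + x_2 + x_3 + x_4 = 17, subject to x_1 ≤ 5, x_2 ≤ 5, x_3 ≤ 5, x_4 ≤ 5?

Without the upper bounds there are C(20,3) = 1140 ways to split 17 among 4 variables.
Subtract solutions that violate a single cap (substitute x_i' = x_i − (cap_i+1)): x_1 ≥ 6 gives C(14,3) = 364; x_2 ≥ 6 gives C(14,3) = 364; x_3 ≥ 6 gives C(14,3) = 364; x_4 ≥ 6 gives C(14,3) = 364. Together 1456.
Add back pairs where two caps are both exceeded: 56 + 56 + 56 + 56 + 56 + 56 = 336.
By inclusion–exclusion the count is 1140 − 1456 + 336 = 20.

20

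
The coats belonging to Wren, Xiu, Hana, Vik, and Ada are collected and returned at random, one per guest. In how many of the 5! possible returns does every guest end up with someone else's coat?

This is the derangement count D_5: permutations of 5 items with no fixed point.
By inclusion–exclusion this is Σ_{j=0}^{5} (−1)^j C(5,j)·(5−j)!.
Computing: 120 − 120 + 60 − 20 + 5 − 1 = 44.

44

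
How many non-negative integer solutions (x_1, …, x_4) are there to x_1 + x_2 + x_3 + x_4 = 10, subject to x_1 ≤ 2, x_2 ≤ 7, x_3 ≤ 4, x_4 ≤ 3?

By stars and bars, unrestricted non-negative solutions to x_1+…+x_4 = 10 number C(10+3,3) = 286.
Subtract solutions that violate a single cap (substitute x_i' = x_i − (cap_i+1)): x_1 ≥ 3 gives C(10,3) = 120; x_2 ≥ 8 gives C(5,3) = 10; x_3 ≥ 5 gives C(8,3) = 56; x_4 ≥ 4 gives C(9,3) = 84. Together 270.
Add back pairs where two caps are both exceeded: 0 + 10 + 20 + 0 + 0 + 4 = 34.
By inclusion–exclusion the count is 286 − 270 + 34 = 50.

50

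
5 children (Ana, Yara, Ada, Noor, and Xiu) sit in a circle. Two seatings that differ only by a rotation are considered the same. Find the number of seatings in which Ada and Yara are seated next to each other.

12

Glue Ada and Yara into a block (2 internal orders). Seating 4 units around a circle gives (3)! arrangements.
So 2 × (3)! = 2 × 6 = 12.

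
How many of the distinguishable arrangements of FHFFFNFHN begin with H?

With the first slot taken by H, it remains to arrange the other 8 letters (FFFFNFHN).
Those 8 letters have F appearing 5 times and N appearing twice, giving (8)!/(5!·2!) = 168.

168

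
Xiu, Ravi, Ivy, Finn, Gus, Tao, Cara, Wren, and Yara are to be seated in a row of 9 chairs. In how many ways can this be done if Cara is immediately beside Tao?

80640

Glue Cara and Tao into one block (2 internal orders), leaving 8 units to arrange in a row.
So the count is 2·(8)! = 80640.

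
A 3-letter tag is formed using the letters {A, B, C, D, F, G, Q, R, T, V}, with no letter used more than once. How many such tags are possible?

720

With no repetition, fill the 3 letters in order: 10 choices, then 9, down to 8.
10 × 9 × 8 = 720.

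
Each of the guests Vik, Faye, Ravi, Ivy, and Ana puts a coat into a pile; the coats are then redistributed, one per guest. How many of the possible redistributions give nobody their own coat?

44

This is the derangement count D_5: permutations of 5 items with no fixed point.
By inclusion–exclusion this is Σ_{j=0}^{5} (−1)^j C(5,j)·(5−j)!.
Computing: 120 − 120 + 60 − 20 + 5 − 1 = 44.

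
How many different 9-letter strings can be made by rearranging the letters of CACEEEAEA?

Letter multiplicities in CACEEEAEA: A×3, C×2, E×4.
The number of distinct arrangements is 9!/(4!·3!·2!) = 362880/288 = 1260.

1260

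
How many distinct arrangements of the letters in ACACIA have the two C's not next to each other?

40

Total arrangements of ACACIA: 6!/(3!·2!) = 60.
Arrangements with the C's together: treat CC as one letter, giving (5)!/(3!) = 20.
Hence 60 − 20 = 40.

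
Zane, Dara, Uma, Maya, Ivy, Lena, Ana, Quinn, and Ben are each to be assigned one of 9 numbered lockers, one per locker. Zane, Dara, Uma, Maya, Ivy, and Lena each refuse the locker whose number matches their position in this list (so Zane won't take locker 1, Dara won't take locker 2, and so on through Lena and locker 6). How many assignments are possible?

183822

Let Aᵢ (for 1 ≤ i ≤ 6) be the placements that put person i in their forbidden locker. Any j of these fix j positions, leaving (9−j)! ways to fill the rest, and there are C(6,j) ways to pick which j.
By inclusion–exclusion, the number of valid placements is Σ_{j=0}^{6} (−1)^j C(6,j)·(9−j)!.
Computing: 362880 − 241920 + 75600 − 14400 + 1800 − 144 + 6 = 183822.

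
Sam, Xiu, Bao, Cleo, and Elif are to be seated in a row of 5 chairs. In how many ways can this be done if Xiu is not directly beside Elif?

72

Of the 5! = 120 arrangements, those with Xiu and Elif adjacent number 2 × 4! = 48 (treat the pair as a block with 2 internal orders).
So 120 − 48 = 72 arrangements keep them apart.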